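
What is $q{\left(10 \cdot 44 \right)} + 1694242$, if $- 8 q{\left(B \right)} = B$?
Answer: $1694187$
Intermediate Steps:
$q{\left(B \right)} = - \frac{B}{8}$
$q{\left(10 \cdot 44 \right)} + 1694242 = - \frac{10 \cdot 44}{8} + 1694242 = \left(- \frac{1}{8}\right) 440 + 1694242 = -55 + 1694242 = 1694187$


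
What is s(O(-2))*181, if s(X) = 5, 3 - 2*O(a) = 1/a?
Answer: 905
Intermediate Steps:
O(a) = 3/2 - 1/(2*a)
s(O(-2))*181 = 5*181 = 905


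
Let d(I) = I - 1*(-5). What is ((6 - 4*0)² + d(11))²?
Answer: 2704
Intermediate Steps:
d(I) = 5 + I (d(I) = I + 5 = 5 + I)
((6 - 4*0)² + d(11))² = ((6 - 4*0)² + (5 + 11))² = ((6 + 0)² + 16)² = (6² + 16)² = (36 + 16)² = 52² = 2704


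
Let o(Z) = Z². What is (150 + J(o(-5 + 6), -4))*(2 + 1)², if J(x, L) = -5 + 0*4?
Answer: 1305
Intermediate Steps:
J(x, L) = -5 (J(x, L) = -5 + 0 = -5)
(150 + J(o(-5 + 6), -4))*(2 + 1)² = (150 - 5)*(2 + 1)² = 145*3² = 145*9 = 1305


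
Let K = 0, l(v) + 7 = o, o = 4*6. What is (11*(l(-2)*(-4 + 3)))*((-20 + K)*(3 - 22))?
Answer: -71060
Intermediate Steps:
o = 24
l(v) = 17 (l(v) = -7 + 24 = 17)
(11*(l(-2)*(-4 + 3)))*((-20 + K)*(3 - 22)) = (11*(17*(-4 + 3)))*((-20 + 0)*(3 - 22)) = (11*(17*(-1)))*(-20*(-19)) = (11*(-17))*380 = -187*380 = -71060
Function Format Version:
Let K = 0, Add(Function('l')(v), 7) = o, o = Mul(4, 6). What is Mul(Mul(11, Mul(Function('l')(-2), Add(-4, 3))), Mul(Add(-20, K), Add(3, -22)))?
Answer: -71060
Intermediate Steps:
o = 24
Function('l')(v) = 17 (Function('l')(v) = Add(-7, 24) = 17)
Mul(Mul(11, Mul(Function('l')(-2), Add(-4, 3))), Mul(Add(-20, K), Add(3, -22))) = Mul(Mul(11, Mul(17, Add(-4, 3))), Mul(Add(-20, 0), Add(3, -22))) = Mul(Mul(11, Mul(17, -1)), Mul(-20, -19)) = Mul(Mul(11, -17), 380) = Mul(-187, 380) = -71060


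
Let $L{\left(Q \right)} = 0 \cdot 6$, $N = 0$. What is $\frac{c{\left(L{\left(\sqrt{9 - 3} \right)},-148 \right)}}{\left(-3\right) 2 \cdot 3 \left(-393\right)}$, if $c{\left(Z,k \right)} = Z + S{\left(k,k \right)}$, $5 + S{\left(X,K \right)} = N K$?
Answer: $- \frac{5}{7074} \approx -0.00070681$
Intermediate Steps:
$L{\left(Q \right)} = 0$
$S{\left(X,K \right)} = -5$ ($S{\left(X,K \right)} = -5 + 0 K = -5 + 0 = -5$)
$c{\left(Z,k \right)} = -5 + Z$ ($c{\left(Z,k \right)} = Z - 5 = -5 + Z$)
$\frac{c{\left(L{\left(\sqrt{9 - 3} \right)},-148 \right)}}{\left(-3\right) 2 \cdot 3 \left(-393\right)} = \frac{-5 + 0}{\left(-3\right) 2 \cdot 3 \left(-393\right)} = - \frac{5}{\left(-6\right) 3 \left(-393\right)} = - \frac{5}{\left(-18\right) \left(-393\right)} = - \frac{5}{7074}$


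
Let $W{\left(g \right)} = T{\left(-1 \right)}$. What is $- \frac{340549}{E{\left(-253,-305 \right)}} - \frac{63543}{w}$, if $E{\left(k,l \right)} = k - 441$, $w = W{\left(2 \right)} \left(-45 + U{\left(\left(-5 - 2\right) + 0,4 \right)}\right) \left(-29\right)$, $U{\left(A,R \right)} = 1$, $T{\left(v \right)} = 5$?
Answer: $\frac{1064301889}{2213860} \approx 480.75$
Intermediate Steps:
$W{\left(g \right)} = 5$
$w = 6380$ ($w = 5 \left(-45 + 1\right) \left(-29\right) = 5 \left(\left(-44\right) \left(-29\right)\right) = 5 \cdot 1276 = 6380$)
$E{\left(k,l \right)} = -441 + k$
$- \frac{340549}{E{\left(-253,-305 \right)}} - \frac{63543}{w} = - \frac{340549}{-441 - 253} - \frac{63543}{6380} = - \frac{340549}{-694} - \frac{63543}{6380} = \left(-340549\right) \left(- \frac{1}{694}\right) - \frac{63543}{6380} = \frac{340549}{694} - \frac{63543}{6380} = \frac{1064301889}{2213860}$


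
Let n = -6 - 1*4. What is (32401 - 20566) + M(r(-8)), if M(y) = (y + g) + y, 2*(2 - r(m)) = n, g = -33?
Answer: 11816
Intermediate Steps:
n = -10 (n = -6 - 4 = -10)
r(m) = 7 (r(m) = 2 - ½*(-10) = 2 + 5 = 7)
M(y) = -33 + 2*y (M(y) = (y - 33) + y = (-33 + y) + y = -33 + 2*y)
(32401 - 20566) + M(r(-8)) = (32401 - 20566) + (-33 + 2*7) = 11835 + (-33 + 14) = 11835 - 19 = 11816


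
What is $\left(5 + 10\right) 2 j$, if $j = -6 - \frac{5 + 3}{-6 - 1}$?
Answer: $- \frac{1020}{7} \approx -145.71$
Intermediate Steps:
$j = - \frac{34}{7}$ ($j = -6 - \frac{8}{-7} = -6 - 8 \left(- \frac{1}{7}\right) = -6 - - \frac{8}{7} = -6 + \frac{8}{7} = - \frac{34}{7} \approx -4.8571$)
$\left(5 + 10\right) 2 j = \left(5 + 10\right) 2 \left(- \frac{34}{7}\right) = 15 \cdot 2 \left(- \frac{34}{7}\right) = 30 \left(- \frac{34}{7}\right) = - \frac{1020}{7}$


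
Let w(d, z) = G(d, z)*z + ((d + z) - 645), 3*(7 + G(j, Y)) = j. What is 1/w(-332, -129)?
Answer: 1/14073 ≈ 7.1058e-5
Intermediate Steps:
G(j, Y) = -7 + j/3
w(d, z) = -645 + d + z + z*(-7 + d/3) (w(d, z) = (-7 + d/3)*z + ((d + z) - 645) = z*(-7 + d/3) + (-645 + d + z) = -645 + d + z + z*(-7 + d/3))
1/w(-332, -129) = 1/(-645 - 332 - 6*(-129) + (1/3)*(-332)*(-129)) = 1/(-645 - 332 + 774 + 14276) = 1/14073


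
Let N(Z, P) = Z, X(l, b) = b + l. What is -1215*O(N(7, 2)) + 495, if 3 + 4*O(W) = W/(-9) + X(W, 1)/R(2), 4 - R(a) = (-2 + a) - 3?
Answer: 18135/14 ≈ 1295.4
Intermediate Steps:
R(a) = 9 - a (R(a) = 4 - ((-2 + a) - 3) = 4 - (-5 + a) = 4 + (5 - a) = 9 - a)
O(W) = -5/7 + W/126 (O(W) = -3/4 + (W/(-9) + (1 + W)/(9 - 1*2))/4 = -3/4 + (W*(-1/9) + (1 + W)/(9 - 2))/4 = -3/4 + (-W/9 + (1 + W)/7)/4 = -3/4 + (-W/9 + (1 + W)*(1/7))/4 = -3/4 + (-W/9 + (1/7 + W/7))/4 = -3/4 + (1/7 + 2*W/63)/4 = -3/4 + (1/28 + W/126) = -5/7 + W/126)
-1215*O(N(7, 2)) + 495 = -1215*(-5/7 + (1/126)*7) + 495 = -1215*(-5/7 + 1/18) + 495 = -1215*(-83/126) + 495 = 11205/14 + 495 = 18135/14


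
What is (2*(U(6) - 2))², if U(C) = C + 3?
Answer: 196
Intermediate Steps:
U(C) = 3 + C
(2*(U(6) - 2))² = (2*((3 + 6) - 2))² = (2*(9 - 2))² = (2*7)² = 14² = 196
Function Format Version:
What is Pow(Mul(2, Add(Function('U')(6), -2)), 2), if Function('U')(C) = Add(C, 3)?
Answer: 196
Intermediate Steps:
Function('U')(C) = Add(3, C)
Pow(Mul(2, Add(Function('U')(6), -2)), 2) = Pow(Mul(2, Add(Add(3, 6), -2)), 2) = Pow(Mul(2, Add(9, -2)), 2) = Pow(Mul(2, 7), 2) = Pow(14, 2) = 196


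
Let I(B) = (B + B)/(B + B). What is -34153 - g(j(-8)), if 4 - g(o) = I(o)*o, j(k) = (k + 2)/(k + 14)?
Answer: -34158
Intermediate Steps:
j(k) = (2 + k)/(14 + k)
I(B) = 1 (I(B) = (2*B)/((2*B)) = (2*B)*(1/(2*B)) = 1)
g(o) = 4 - o
-34153 - g(j(-8)) = -34153 - (4 - (2 - 8)/(14 - 8)) = -34153 - (4 - (-6)/6) = -34153 - (4 - 1*(-1)) = -34153 - (4 + 1) = -34153 - 1*5 = -34153 - 5 = -34158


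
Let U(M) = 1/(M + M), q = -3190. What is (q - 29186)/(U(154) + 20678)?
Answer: -9971808/6368825 ≈ -1.5657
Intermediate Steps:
U(M) = 1/(2*M)
(q - 29186)/(U(154) + 20678) = (-3190 - 29186)/((½)/154 + 20678) = -32376/((½)*(1/154) + 20678) = -32376/(1/308 + 20678) = -32376/6368825/308 = -32376*308/6368825 = -9971808/6368825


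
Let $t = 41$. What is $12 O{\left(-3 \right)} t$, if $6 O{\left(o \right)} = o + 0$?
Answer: $-246$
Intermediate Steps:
$O{\left(o \right)} = \frac{o}{6}$ ($O{\left(o \right)} = \frac{o + 0}{6} = \frac{o}{6}$)
$12 O{\left(-3 \right)} t = 12 \cdot \frac{1}{6} \left(-3\right) 41 = 12 \left(- \frac{1}{2}\right) 41 = \left(-6\right) 41 = -246$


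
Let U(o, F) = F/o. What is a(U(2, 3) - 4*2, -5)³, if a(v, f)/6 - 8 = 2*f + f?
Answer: -74088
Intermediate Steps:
a(v, f) = 48 + 18*f (a(v, f) = 48 + 6*(2*f + f) = 48 + 6*(3*f) = 48 + 18*f)
a(U(2, 3) - 4*2, -5)³ = (48 + 18*(-5))³ = (48 - 90)³ = (-42)³ = -74088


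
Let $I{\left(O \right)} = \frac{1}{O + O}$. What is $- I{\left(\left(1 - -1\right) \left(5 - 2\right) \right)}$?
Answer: $- \frac{1}{12} \approx -0.083333$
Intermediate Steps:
$I{\left(O \right)} = \frac{1}{2 O}$
$- I{\left(\left(1 - -1\right) \left(5 - 2\right) \right)} = - \frac{1}{2 \left(1 - -1\right) \left(5 - 2\right)} = - \frac{1}{2 \left(1 + 1\right) 3} = - \frac{1}{2 \cdot 2 \cdot 3} = - \frac{1}{2 \cdot 6} = \left(-1\right) \frac{1}{12} = - \frac{1}{12}$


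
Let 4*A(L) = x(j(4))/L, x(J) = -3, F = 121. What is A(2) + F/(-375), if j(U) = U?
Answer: -2093/3000 ≈ -0.69767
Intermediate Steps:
A(L) = -3/(4*L) (A(L) = (-3/L)/4 = -3/(4*L))
A(2) + F/(-375) = -¾/2 + 121/(-375) = -¾*½ + 121*(-1/375) = -3/8 - 121/375 = -2093/3000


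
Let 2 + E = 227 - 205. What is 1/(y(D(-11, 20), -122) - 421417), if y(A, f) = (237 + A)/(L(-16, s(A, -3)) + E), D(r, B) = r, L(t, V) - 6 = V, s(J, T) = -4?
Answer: -11/4635474 ≈ -2.3730e-6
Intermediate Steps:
E = 20 (E = -2 + (227 - 205) = -2 + 22 = 20)
L(t, V) = 6 + V
y(A, f) = 237/22 + A/22 (y(A, f) = (237 + A)/((6 - 4) + 20) = (237 + A)/(2 + 20) = (237 + A)/22 = (237 + A)*(1/22) = 237/22 + A/22)
1/(y(D(-11, 20), -122) - 421417) = 1/((237/22 + (1/22)*(-11)) - 421417) = 1/((237/22 - 1/2) - 421417) = 1/(113/11 - 421417) = 1/(-4635474/11) = -11/4635474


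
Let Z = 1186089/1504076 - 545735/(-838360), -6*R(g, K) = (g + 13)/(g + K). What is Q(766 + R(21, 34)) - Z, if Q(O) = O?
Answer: 7952571558673789/10402896531720 ≈ 764.46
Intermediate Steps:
R(g, K) = -(13 + g)/(6*(K + g)) (R(g, K) = -(g + 13)/(6*(g + K)) = -(13 + g)/(6*(K + g)))
Z = 90759824495/63047857768 (Z = 1186089*(1/1504076) - 545735*(-1/838360) = 1186089/1504076 + 109147/167672 = 90759824495/63047857768 ≈ 1.4395)
Q(766 + R(21, 34)) - Z = (766 + (-13 - 1*21)/(6*(34 + 21))) - 1*90759824495/63047857768 = (766 + (⅙)*(-13 - 21)/55) - 90759824495/63047857768 = (766 + (⅙)*(1/55)*(-34)) - 90759824495/63047857768 = (766 - 17/165) - 90759824495/63047857768 = 126373/165 - 90759824495/63047857768 = 7952571558673789/10402896531720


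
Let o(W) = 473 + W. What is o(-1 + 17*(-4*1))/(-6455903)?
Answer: -404/6455903 ≈ -6.2578e-5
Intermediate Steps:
o(-1 + 17*(-4*1))/(-6455903) = (473 + (-1 + 17*(-4*1)))/(-6455903) = (473 + (-1 + 17*(-4)))*(-1/6455903) = (473 + (-1 - 68))*(-1/6455903) = (473 - 69)*(-1/6455903) = 404*(-1/6455903) = -404/6455903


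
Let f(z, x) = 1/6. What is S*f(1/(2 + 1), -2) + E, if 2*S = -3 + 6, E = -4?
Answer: -15/4 ≈ -3.7500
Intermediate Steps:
f(z, x) = ⅙
S = 3/2 (S = (-3 + 6)/2 = (½)*3 = 3/2 ≈ 1.5000)
S*f(1/(2 + 1), -2) + E = (3/2)*(⅙) - 4 = ¼ - 4 = -15/4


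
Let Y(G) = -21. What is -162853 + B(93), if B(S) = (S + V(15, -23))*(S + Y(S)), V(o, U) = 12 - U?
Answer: -153637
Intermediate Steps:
B(S) = (-21 + S)*(35 + S) (B(S) = (S + (12 - 1*(-23)))*(S - 21) = (S + (12 + 23))*(-21 + S) = (S + 35)*(-21 + S) = (35 + S)*(-21 + S) = (-21 + S)*(35 + S))
-162853 + B(93) = -162853 + (-735 + 93² + 14*93) = -162853 + (-735 + 8649 + 1302) = -162853 + 9216 = -153637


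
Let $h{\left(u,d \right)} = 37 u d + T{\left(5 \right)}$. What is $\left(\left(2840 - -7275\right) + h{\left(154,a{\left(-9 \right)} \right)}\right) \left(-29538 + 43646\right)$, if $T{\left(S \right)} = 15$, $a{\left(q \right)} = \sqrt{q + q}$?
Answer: $142914040 + 241162152 i \sqrt{2} \approx 1.4291 \cdot 10^{8} + 3.4105 \cdot 10^{8} i$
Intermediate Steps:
$a{\left(q \right)} = \sqrt{2} \sqrt{q}$ ($a{\left(q \right)} = \sqrt{2 q} = \sqrt{2} \sqrt{q}$)
$h{\left(u,d \right)} = 15 + 37 d u$ ($h{\left(u,d \right)} = 37 u d + 15 = 37 d u + 15 = 15 + 37 d u$)
$\left(\left(2840 - -7275\right) + h{\left(154,a{\left(-9 \right)} \right)}\right) \left(-29538 + 43646\right) = \left(\left(2840 - -7275\right) + \left(15 + 37 \sqrt{2} \sqrt{-9} \cdot 154\right)\right) \left(-29538 + 43646\right) = \left(\left(2840 + 7275\right) + \left(15 + 37 \sqrt{2} \cdot 3 i 154\right)\right) 14108 = \left(10115 + \left(15 + 37 \cdot 3 i \sqrt{2} \cdot 154\right)\right) 14108 = \left(10115 + \left(15 + 17094 i \sqrt{2}\right)\right) 14108 = \left(10130 + 17094 i \sqrt{2}\right) 14108 = 142914040 + 241162152 i \sqrt{2}$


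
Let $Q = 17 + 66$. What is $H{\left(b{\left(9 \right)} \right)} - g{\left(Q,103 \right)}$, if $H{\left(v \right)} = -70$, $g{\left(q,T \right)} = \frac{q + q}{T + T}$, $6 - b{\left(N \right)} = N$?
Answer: $- \frac{7293}{103} \approx -70.806$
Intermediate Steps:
$b{\left(N \right)} = 6 - N$
$Q = 83$
$g{\left(q,T \right)} = \frac{q}{T}$ ($g{\left(q,T \right)} = \frac{2 q}{2 T} = 2 q \frac{1}{2 T} = \frac{q}{T}$)
$H{\left(b{\left(9 \right)} \right)} - g{\left(Q,103 \right)} = -70 - \frac{83}{103} = - \frac{7293}{103}$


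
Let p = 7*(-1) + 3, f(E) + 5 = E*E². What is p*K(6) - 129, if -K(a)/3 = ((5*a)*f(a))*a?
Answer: 455631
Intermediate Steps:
f(E) = -5 + E³ (f(E) = -5 + E*E² = -5 + E³)
p = -4 (p = -7 + 3 = -4)
K(a) = -15*a²*(-5 + a³) (K(a) = -3*(5*a)*(-5 + a³)*a = -3*5*a*(-5 + a³)*a = -15*a²*(-5 + a³))
p*K(6) - 129 = -60*6²*(5 - 1*6³) - 129 = -60*36*(5 - 1*216) - 129 = -60*36*(5 - 216) - 129 = -60*36*(-211) - 129 = -4*(-113940) - 129 = 455760 - 129 = 455631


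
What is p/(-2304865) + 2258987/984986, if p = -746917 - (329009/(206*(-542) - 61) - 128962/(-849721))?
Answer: 564077832534570757057103/215504139697860899232970 ≈ 2.6175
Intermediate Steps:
p = -70900742984194358/94924882073 (p = -746917 - (329009/(-111652 - 61) - 128962*(-1/849721)) = -746917 - (329009/(-111713) + 128962/849721) = -746917 - (329009*(-1/111713) + 128962/849721) = -746917 - (-329009/111713 + 128962/849721) = -746917 - 1*(-265159124583/94924882073) = -746917 + 265159124583/94924882073 = -70900742984194358/94924882073 ≈ -7.4691e+5)
p/(-2304865) + 2258987/984986 = -70900742984194358/94924882073/(-2304865) + 2258987/984986 = -70900742984194358/94924882073*(-1/2304865) + 2258987*(1/984986) = 70900742984194358/218789038319185145 + 2258987/984986 = 564077832534570757057103/215504139697860899232970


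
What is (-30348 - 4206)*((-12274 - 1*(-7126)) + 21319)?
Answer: -558772734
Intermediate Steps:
(-30348 - 4206)*((-12274 - 1*(-7126)) + 21319) = -34554*((-12274 + 7126) + 21319) = -34554*(-5148 + 21319) = -34554*16171 = -558772734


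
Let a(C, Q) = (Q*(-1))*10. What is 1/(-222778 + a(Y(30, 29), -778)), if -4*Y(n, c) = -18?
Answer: -1/214998 ≈ -4.6512e-6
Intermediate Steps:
Y(n, c) = 9/2 (Y(n, c) = -¼*(-18) = 9/2)
a(C, Q) = -10*Q (a(C, Q) = -Q*10 = -10*Q)
1/(-222778 + a(Y(30, 29), -778)) = 1/(-222778 - 10*(-778)) = 1/(-222778 + 7780) = 1/(-214998) = -1/214998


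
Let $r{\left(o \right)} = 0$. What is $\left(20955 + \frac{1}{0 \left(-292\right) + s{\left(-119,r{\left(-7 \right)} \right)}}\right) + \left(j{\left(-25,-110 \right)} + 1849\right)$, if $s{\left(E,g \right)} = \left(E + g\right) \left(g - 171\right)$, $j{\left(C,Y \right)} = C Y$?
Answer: $\frac{519998347}{20349} \approx 25554.0$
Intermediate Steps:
$s{\left(E,g \right)} = \left(-171 + g\right) \left(E + g\right)$ ($s{\left(E,g \right)} = \left(E + g\right) \left(-171 + g\right) = \left(-171 + g\right) \left(E + g\right)$)
$\left(20955 + \frac{1}{0 \left(-292\right) + s{\left(-119,r{\left(-7 \right)} \right)}}\right) + \left(j{\left(-25,-110 \right)} + 1849\right) = \left(20955 + \frac{1}{0 \left(-292\right) - \left(-20349 - 0^{2}\right)}\right) + \left(\left(-25\right) \left(-110\right) + 1849\right) = \left(20955 + \frac{1}{0 + \left(0 + 20349 + 0 + 0\right)}\right) + \left(2750 + 1849\right) = \left(20955 + \frac{1}{0 + 20349}\right) + 4599 = \left(20955 + \frac{1}{20349}\right) + 4599 = \frac{426413296}{20349} + 4599 = \frac{519998347}{20349}$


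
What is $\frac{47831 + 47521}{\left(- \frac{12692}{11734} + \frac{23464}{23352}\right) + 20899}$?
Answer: $\frac{29160298341}{6391253819} \approx 4.5625$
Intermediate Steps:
$\frac{47831 + 47521}{\left(- \frac{12692}{11734} + \frac{23464}{23352}\right) + 20899} = \frac{95352}{\left(\left(-12692\right) \frac{1}{11734} + 23464 \cdot \frac{1}{23352}\right) + 20899} = \frac{95352}{\left(- \frac{6346}{5867} + \frac{419}{417}\right) + 20899} = \frac{95352}{- \frac{188009}{2446539} + 20899} = \frac{95352}{\frac{51130030552}{2446539}} = 95352 \cdot \frac{2446539}{51130030552} = \frac{29160298341}{6391253819}$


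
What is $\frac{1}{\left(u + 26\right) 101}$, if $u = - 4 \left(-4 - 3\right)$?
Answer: $\frac{1}{5454} \approx 0.00018335$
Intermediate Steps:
$u = 28$ ($u = - 4 \left(-4 - 3\right) = \left(-4\right) \left(-7\right) = 28$)
$\frac{1}{\left(u + 26\right) 101} = \frac{1}{\left(28 + 26\right) 101} = \frac{1}{54 \cdot 101} = \frac{1}{5454}$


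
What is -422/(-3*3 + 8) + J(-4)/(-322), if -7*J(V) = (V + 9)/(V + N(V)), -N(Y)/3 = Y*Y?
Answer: 49461771/117208 ≈ 422.00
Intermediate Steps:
N(Y) = -3*Y² (N(Y) = -3*Y*Y = -3*Y²)
J(V) = -(9 + V)/(7*(V - 3*V²)) (J(V) = -(V + 9)/(7*(V - 3*V²)) = -(9 + V)/(7*(V - 3*V²)))
-422/(-3*3 + 8) + J(-4)/(-322) = -422/(-3*3 + 8) + ((⅐)*(9 - 4)/(-4*(-1 + 3*(-4))))/(-322) = -422/(-9 + 8) + ((⅐)*(-¼)*5/(-1 - 12))*(-1/322) = -422/(-1) + ((⅐)*(-¼)*5/(-13))*(-1/322) = -422*(-1) + ((⅐)*(-¼)*(-1/13)*5)*(-1/322) = 422 + (5/364)*(-1/322) = 422 - 5/117208 = 49461771/117208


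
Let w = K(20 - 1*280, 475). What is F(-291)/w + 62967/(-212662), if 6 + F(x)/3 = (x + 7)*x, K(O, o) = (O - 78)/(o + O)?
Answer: -5667613501233/35939878 ≈ -1.5770e+5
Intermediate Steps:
K(O, o) = (-78 + O)/(O + o)
w = -338/215 (w = (-78 + (20 - 1*280))/((20 - 1*280) + 475) = (-78 + (20 - 280))/((20 - 280) + 475) = (-78 - 260)/(-260 + 475) = -338/215 ≈ -1.5721)
F(x) = -18 + 3*x*(7 + x) (F(x) = -18 + 3*((x + 7)*x) = -18 + 3*((7 + x)*x) = -18 + 3*(x*(7 + x)) = -18 + 3*x*(7 + x))
F(-291)/w + 62967/(-212662) = (-18 + 3*(-291)² + 21*(-291))/(-338/215) + 62967/(-212662) = (-18 + 3*84681 - 6111)*(-215/338) + 62967*(-1/212662) = (-18 + 254043 - 6111)*(-215/338) - 62967/212662 = 247914*(-215/338) - 62967/212662 = -26650755/169 - 62967/212662 = -5667613501233/35939878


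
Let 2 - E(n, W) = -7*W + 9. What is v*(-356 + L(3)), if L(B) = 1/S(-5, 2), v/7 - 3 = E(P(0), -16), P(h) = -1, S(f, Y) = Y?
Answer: 288666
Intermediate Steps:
E(n, W) = -7 + 7*W (E(n, W) = 2 - (-7*W + 9) = 2 - (9 - 7*W) = 2 + (-9 + 7*W) = -7 + 7*W)
v = -812 (v = 21 + 7*(-7 + 7*(-16)) = 21 + 7*(-7 - 112) = 21 + 7*(-119) = 21 - 833 = -812)
L(B) = ½ (L(B) = 1/2 = ½)
v*(-356 + L(3)) = -812*(-356 + ½) = -812*(-711/2) = 288666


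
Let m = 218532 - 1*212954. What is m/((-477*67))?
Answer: -5578/31959 ≈ -0.17454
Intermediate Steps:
m = 5578 (m = 218532 - 212954 = 5578)
m/((-477*67)) = 5578/((-477*67)) = 5578/(-31959) = 5578*(-1/31959) = -5578/31959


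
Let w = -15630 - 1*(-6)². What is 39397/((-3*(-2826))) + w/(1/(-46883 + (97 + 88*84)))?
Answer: 5232167252509/8478 ≈ 6.1715e+8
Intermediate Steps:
w = -15666 (w = -15630 - 1*36 = -15630 - 36 = -15666)
39397/((-3*(-2826))) + w/(1/(-46883 + (97 + 88*84))) = 39397/((-3*(-2826))) - (-732949476 + 115803072) = 39397/8478 - 15666/(1/(-46883 + (97 + 7392))) = 39397*(1/8478) - 15666/(1/(-46883 + 7489)) = 39397/8478 - 15666/(1/(-39394)) = 39397/8478 - 15666/(-1/39394) = 39397/8478 - 15666*(-39394) = 39397/8478 + 617146404 = 5232167252509/8478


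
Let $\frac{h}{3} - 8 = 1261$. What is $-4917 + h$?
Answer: $-1110$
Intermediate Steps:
$h = 3807$ ($h = 24 + 3 \cdot 1261 = 24 + 3783 = 3807$)
$-4917 + h = -4917 + 3807 = -1110$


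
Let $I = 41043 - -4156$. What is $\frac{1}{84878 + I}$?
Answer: $\frac{1}{130077} \approx 7.6877 \cdot 10^{-6}$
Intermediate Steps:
$I = 45199$ ($I = 41043 + 4156 = 45199$)
$\frac{1}{84878 + I} = \frac{1}{84878 + 45199} = \frac{1}{130077}$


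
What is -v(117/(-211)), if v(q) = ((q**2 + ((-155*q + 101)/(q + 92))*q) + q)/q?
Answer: -10136836/4071245 ≈ -2.4899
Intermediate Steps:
v(q) = (q + q**2 + q*(101 - 155*q)/(92 + q))/q (v(q) = ((q**2 + ((101 - 155*q)/(92 + q))*q) + q)/q = ((q**2 + q*(101 - 155*q)/(92 + q)) + q)/q = (q + q**2 + q*(101 - 155*q)/(92 + q))/q)
-v(117/(-211)) = -(193 + (117/(-211))**2 - 7254/(-211))/(92 + 117/(-211)) = -(193 + (117*(-1/211))**2 - 7254*(-1)/211)/(92 + 117*(-1/211)) = -(193 + (-117/211)**2 - 62*(-117/211))/(92 - 117/211) = -(193 + 13689/44521 + 7254/211)/19295/211 = -211*10136836/(19295*44521) = -1*10136836/4071245 = -10136836/4071245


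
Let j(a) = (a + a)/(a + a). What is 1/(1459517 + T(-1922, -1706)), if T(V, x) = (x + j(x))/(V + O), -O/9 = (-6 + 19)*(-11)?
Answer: 127/185359000 ≈ 6.8516e-7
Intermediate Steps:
O = 1287 (O = -9*(-6 + 19)*(-11) = -117*(-11) = -9*(-143) = 1287)
j(a) = 1 (j(a) = (2*a)/((2*a)) = (2*a)*(1/(2*a)) = 1)
T(V, x) = (1 + x)/(1287 + V) (T(V, x) = (x + 1)/(V + 1287) = (1 + x)/(1287 + V))
1/(1459517 + T(-1922, -1706)) = 1/(1459517 + (1 - 1706)/(1287 - 1922)) = 1/(1459517 - 1705/(-635)) = 1/(1459517 - 1/635*(-1705)) = 1/(1459517 + 341/127) = 1/(185359000/127) = 127/185359000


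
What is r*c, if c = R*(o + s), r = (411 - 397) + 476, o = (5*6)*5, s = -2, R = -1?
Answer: -72520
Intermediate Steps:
o = 150 (o = 30*5 = 150)
r = 490 (r = 14 + 476 = 490)
c = -148 (c = -(150 - 2) = -1*148 = -148)
r*c = 490*(-148) = -72520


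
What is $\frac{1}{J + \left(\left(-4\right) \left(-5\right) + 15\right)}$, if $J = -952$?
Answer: $- \frac{1}{917} \approx -0.0010905$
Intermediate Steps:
$\frac{1}{J + \left(\left(-4\right) \left(-5\right) + 15\right)} = \frac{1}{-952 + \left(\left(-4\right) \left(-5\right) + 15\right)} = \frac{1}{-952 + \left(20 + 15\right)} = \frac{1}{-952 + 35} = \frac{1}{-917} = - \frac{1}{917}$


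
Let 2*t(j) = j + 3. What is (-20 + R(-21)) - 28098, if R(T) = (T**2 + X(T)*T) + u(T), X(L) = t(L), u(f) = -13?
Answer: -27501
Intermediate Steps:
t(j) = 3/2 + j/2 (t(j) = (j + 3)/2 = (3 + j)/2 = 3/2 + j/2)
X(L) = 3/2 + L/2
R(T) = -13 + T**2 + T*(3/2 + T/2) (R(T) = (T**2 + (3/2 + T/2)*T) - 13 = (T**2 + T*(3/2 + T/2)) - 13 = -13 + T**2 + T*(3/2 + T/2))
(-20 + R(-21)) - 28098 = (-20 + (-13 + (3/2)*(-21) + (3/2)*(-21)**2)) - 28098 = (-20 + (-13 - 63/2 + (3/2)*441)) - 28098 = (-20 + (-13 - 63/2 + 1323/2)) - 28098 = (-20 + 617) - 28098 = 597 - 28098 = -27501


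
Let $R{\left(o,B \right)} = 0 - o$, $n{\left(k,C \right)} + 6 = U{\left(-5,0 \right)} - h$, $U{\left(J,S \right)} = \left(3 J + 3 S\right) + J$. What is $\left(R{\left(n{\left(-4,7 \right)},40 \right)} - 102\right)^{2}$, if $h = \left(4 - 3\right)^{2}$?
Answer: $5625$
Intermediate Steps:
$h = 1$ ($h = 1^{2} = 1$)
$U{\left(J,S \right)} = 3 S + 4 J$
$n{\left(k,C \right)} = -27$ ($n{\left(k,C \right)} = -6 + \left(\left(3 \cdot 0 + 4 \left(-5\right)\right) - 1\right) = -6 + \left(\left(0 - 20\right) - 1\right) = -6 - 21 = -27$)
$R{\left(o,B \right)} = - o$
$\left(R{\left(n{\left(-4,7 \right)},40 \right)} - 102\right)^{2} = \left(\left(-1\right) \left(-27\right) - 102\right)^{2} = \left(27 - 102\right)^{2} = \left(-75\right)^{2} = 5625$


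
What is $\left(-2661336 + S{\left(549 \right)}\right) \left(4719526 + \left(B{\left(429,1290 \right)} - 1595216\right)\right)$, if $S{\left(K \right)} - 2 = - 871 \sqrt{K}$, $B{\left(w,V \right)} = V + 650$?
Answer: $-8319995417500 - 8168891250 \sqrt{61} \approx -8.3838 \cdot 10^{12}$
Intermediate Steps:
$B{\left(w,V \right)} = 650 + V$
$S{\left(K \right)} = 2 - 871 \sqrt{K}$
$\left(-2661336 + S{\left(549 \right)}\right) \left(4719526 + \left(B{\left(429,1290 \right)} - 1595216\right)\right) = \left(-2661336 + \left(2 - 871 \sqrt{549}\right)\right) \left(4719526 + \left(\left(650 + 1290\right) - 1595216\right)\right) = \left(-2661336 + \left(2 - 871 \cdot 3 \sqrt{61}\right)\right) \left(4719526 + \left(1940 - 1595216\right)\right) = \left(-2661336 + \left(2 - 2613 \sqrt{61}\right)\right) \left(4719526 - 1593276\right) = \left(-2661334 - 2613 \sqrt{61}\right) 3126250 = -8319995417500 - 8168891250 \sqrt{61}$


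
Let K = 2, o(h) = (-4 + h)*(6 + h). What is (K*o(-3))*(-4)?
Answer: 168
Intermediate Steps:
(K*o(-3))*(-4) = (2*(-24 + (-3)² + 2*(-3)))*(-4) = (2*(-24 + 9 - 6))*(-4) = (2*(-21))*(-4) = -42*(-4) = 168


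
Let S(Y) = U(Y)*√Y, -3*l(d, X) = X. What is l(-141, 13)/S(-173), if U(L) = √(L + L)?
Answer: 13*√2/1038 ≈ 0.017712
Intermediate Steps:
U(L) = √2*√L (U(L) = √(2*L) = √2*√L)
l(d, X) = -X/3
S(Y) = Y*√2 (S(Y) = (√2*√Y)*√Y = Y*√2)
l(-141, 13)/S(-173) = (-⅓*13)/((-173*√2)) = -(-13)*√2/1038 = 13*√2/1038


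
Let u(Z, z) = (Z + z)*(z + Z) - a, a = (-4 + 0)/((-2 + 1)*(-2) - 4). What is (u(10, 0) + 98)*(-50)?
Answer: -9800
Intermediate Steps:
a = 2 (a = -4/(-1*(-2) - 4) = -4/(2 - 4) = -4/(-2) = -4*(-½) = 2)
u(Z, z) = -2 + (Z + z)² (u(Z, z) = (Z + z)*(z + Z) - 1*2 = (Z + z)*(Z + z) - 2 = (Z + z)² - 2 = -2 + (Z + z)²)
(u(10, 0) + 98)*(-50) = ((-2 + (10 + 0)²) + 98)*(-50) = ((-2 + 10²) + 98)*(-50) = ((-2 + 100) + 98)*(-50) = (98 + 98)*(-50) = 196*(-50) = -9800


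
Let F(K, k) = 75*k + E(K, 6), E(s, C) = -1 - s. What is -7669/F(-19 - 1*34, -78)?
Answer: 7669/5798 ≈ 1.3227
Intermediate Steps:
F(K, k) = -1 - K + 75*k (F(K, k) = 75*k + (-1 - K) = -1 - K + 75*k)
-7669/F(-19 - 1*34, -78) = -7669/(-1 - (-19 - 1*34) + 75*(-78)) = -7669/(-1 - (-19 - 34) - 5850) = -7669/(-1 - 1*(-53) - 5850) = -7669/(-1 + 53 - 5850) = -7669/(-5798) = -7669*(-1/5798) = 7669/5798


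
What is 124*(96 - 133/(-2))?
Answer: 20150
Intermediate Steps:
124*(96 - 133/(-2)) = 124*(96 - 133*(-½)) = 124*(96 + 133/2) = 124*(325/2) = 20150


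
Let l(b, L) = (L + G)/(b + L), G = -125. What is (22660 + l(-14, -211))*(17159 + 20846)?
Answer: 12918750812/15 ≈ 8.6125e+8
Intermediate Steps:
l(b, L) = (-125 + L)/(L + b) (l(b, L) = (L - 125)/(b + L) = (-125 + L)/(L + b))
(22660 + l(-14, -211))*(17159 + 20846) = (22660 + (-125 - 211)/(-211 - 14))*(17159 + 20846) = (22660 - 336/(-225))*38005 = (22660 - 1/225*(-336))*38005 = (22660 + 112/75)*38005 = (1699612/75)*38005 = 12918750812/15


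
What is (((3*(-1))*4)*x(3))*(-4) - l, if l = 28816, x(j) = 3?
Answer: -28672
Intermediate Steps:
(((3*(-1))*4)*x(3))*(-4) - l = (((3*(-1))*4)*3)*(-4) - 1*28816 = (-3*4*3)*(-4) - 28816 = -12*3*(-4) - 28816 = -36*(-4) - 28816 = 144 - 28816 = -28672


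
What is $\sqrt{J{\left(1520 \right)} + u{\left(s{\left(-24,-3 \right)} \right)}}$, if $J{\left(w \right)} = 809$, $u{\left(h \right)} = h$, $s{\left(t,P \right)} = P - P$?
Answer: $\sqrt{809} \approx 28.443$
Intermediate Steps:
$s{\left(t,P \right)} = 0$
$\sqrt{J{\left(1520 \right)} + u{\left(s{\left(-24,-3 \right)} \right)}} = \sqrt{809 + 0} = \sqrt{809}$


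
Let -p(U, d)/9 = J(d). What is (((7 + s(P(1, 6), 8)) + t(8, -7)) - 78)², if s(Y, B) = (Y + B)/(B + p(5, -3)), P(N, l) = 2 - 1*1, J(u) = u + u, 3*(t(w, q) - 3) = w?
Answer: 147015625/34596 ≈ 4249.5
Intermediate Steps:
t(w, q) = 3 + w/3
J(u) = 2*u
P(N, l) = 1 (P(N, l) = 2 - 1 = 1)
p(U, d) = -18*d
s(Y, B) = (B + Y)/(54 + B) (s(Y, B) = (Y + B)/(B - 18*(-3)) = (B + Y)/(B + 54) = (B + Y)/(54 + B))
(((7 + s(P(1, 6), 8)) + t(8, -7)) - 78)² = (((7 + (8 + 1)/(54 + 8)) + (3 + (⅓)*8)) - 78)² = (((7 + 9/62) + (3 + 8/3)) - 78)² = (((7 + (1/62)*9) + 17/3) - 78)² = (((7 + 9/62) + 17/3) - 78)² = ((443/62 + 17/3) - 78)² = (2383/186 - 78)² = (-12125/186)² = 147015625/34596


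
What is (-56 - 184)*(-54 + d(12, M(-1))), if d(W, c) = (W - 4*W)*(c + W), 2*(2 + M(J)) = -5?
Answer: 77760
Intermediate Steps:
M(J) = -9/2 (M(J) = -2 + (1/2)*(-5) = -2 - 5/2 = -9/2)
d(W, c) = -3*W*(W + c) (d(W, c) = (-3*W)*(W + c) = -3*W*(W + c))
(-56 - 184)*(-54 + d(12, M(-1))) = (-56 - 184)*(-54 - 3*12*(12 - 9/2)) = -240*(-54 - 3*12*15/2) = -240*(-54 - 270) = -240*(-324) = 77760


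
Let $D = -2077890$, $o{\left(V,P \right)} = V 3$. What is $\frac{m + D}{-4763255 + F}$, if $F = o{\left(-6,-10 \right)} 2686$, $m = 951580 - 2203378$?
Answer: $\frac{3329688}{4811603} \approx 0.69201$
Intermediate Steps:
$o{\left(V,P \right)} = 3 V$
$m = -1251798$
$F = -48348$ ($F = 3 \left(-6\right) 2686 = \left(-18\right) 2686 = -48348$)
$\frac{m + D}{-4763255 + F} = \frac{-1251798 - 2077890}{-4763255 - 48348} = - \frac{3329688}{-4811603} = \left(-3329688\right) \left(- \frac{1}{4811603}\right) = \frac{3329688}{4811603}$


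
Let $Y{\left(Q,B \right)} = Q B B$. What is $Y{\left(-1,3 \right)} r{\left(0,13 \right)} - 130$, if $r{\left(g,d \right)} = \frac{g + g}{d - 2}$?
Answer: $-130$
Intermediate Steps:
$Y{\left(Q,B \right)} = Q B^{2}$ ($Y{\left(Q,B \right)} = B Q B = Q B^{2}$)
$r{\left(g,d \right)} = \frac{2 g}{-2 + d}$
$Y{\left(-1,3 \right)} r{\left(0,13 \right)} - 130 = - 3^{2} \cdot 2 \cdot 0 \frac{1}{-2 + 13} - 130 = \left(-1\right) 9 \cdot 2 \cdot 0 \cdot \frac{1}{11} - 130 = - 9 \cdot 2 \cdot 0 \cdot \frac{1}{11} - 130 = \left(-9\right) 0 - 130 = 0 - 130 = -130$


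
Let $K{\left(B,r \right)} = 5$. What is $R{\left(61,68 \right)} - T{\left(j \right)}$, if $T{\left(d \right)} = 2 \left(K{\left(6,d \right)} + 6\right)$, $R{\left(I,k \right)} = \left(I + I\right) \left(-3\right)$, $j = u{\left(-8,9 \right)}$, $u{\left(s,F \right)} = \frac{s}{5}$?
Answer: $-388$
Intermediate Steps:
$u{\left(s,F \right)} = \frac{s}{5}$ ($u{\left(s,F \right)} = s \frac{1}{5} = \frac{s}{5}$)
$j = - \frac{8}{5}$ ($j = \frac{1}{5} \left(-8\right) = - \frac{8}{5} \approx -1.6$)
$R{\left(I,k \right)} = - 6 I$ ($R{\left(I,k \right)} = 2 I \left(-3\right) = - 6 I$)
$T{\left(d \right)} = 22$ ($T{\left(d \right)} = 2 \left(5 + 6\right) = 2 \cdot 11 = 22$)
$R{\left(61,68 \right)} - T{\left(j \right)} = \left(-6\right) 61 - 22 = -366 - 22 = -388$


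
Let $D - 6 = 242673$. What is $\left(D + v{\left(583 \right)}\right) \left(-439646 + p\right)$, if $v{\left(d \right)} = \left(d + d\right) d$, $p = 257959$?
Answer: $-167598444959$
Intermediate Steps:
$D = 242679$ ($D = 6 + 242673 = 242679$)
$v{\left(d \right)} = 2 d^{2}$ ($v{\left(d \right)} = 2 d d = 2 d^{2}$)
$\left(D + v{\left(583 \right)}\right) \left(-439646 + p\right) = \left(242679 + 2 \cdot 583^{2}\right) \left(-439646 + 257959\right) = \left(242679 + 2 \cdot 339889\right) \left(-181687\right) = \left(242679 + 679778\right) \left(-181687\right) = 922457 \left(-181687\right) = -167598444959$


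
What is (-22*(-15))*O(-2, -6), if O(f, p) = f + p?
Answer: -2640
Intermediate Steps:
(-22*(-15))*O(-2, -6) = (-22*(-15))*(-2 - 6) = 330*(-8) = -2640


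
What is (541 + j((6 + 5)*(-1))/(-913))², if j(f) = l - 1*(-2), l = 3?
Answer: 243964869184/833569 ≈ 2.9268e+5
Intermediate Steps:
j(f) = 5 (j(f) = 3 - 1*(-2) = 3 + 2 = 5)
(541 + j((6 + 5)*(-1))/(-913))² = (541 + 5/(-913))² = (541 + 5*(-1/913))² = (541 - 5/913)² = (493928/913)² = 243964869184/833569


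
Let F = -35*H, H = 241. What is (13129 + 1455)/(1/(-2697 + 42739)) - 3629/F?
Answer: 4925808277309/8435 ≈ 5.8397e+8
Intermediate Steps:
F = -8435 (F = -35*241 = -8435)
(13129 + 1455)/(1/(-2697 + 42739)) - 3629/F = (13129 + 1455)/(1/(-2697 + 42739)) - 3629/(-8435) = 14584/(1/40042) - 3629*(-1/8435) = 14584/(1/40042) + 3629/8435 = 14584*40042 + 3629/8435 = 583972528 + 3629/8435 = 4925808277309/8435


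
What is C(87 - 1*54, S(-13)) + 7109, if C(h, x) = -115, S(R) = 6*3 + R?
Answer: 6994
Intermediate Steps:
S(R) = 18 + R
C(87 - 1*54, S(-13)) + 7109 = -115 + 7109 = 6994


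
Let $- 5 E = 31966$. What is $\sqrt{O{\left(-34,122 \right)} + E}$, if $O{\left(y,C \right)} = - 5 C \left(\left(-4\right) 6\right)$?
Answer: $\frac{\sqrt{206170}}{5} \approx 90.812$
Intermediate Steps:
$E = - \frac{31966}{5}$ ($E = \left(- \frac{1}{5}\right) 31966 = - \frac{31966}{5} \approx -6393.2$)
$O{\left(y,C \right)} = 120 C$ ($O{\left(y,C \right)} = - 5 C \left(-24\right) = 120 C$)
$\sqrt{O{\left(-34,122 \right)} + E} = \sqrt{120 \cdot 122 - \frac{31966}{5}} = \sqrt{14640 - \frac{31966}{5}} = \sqrt{\frac{41234}{5}} = \frac{\sqrt{206170}}{5}$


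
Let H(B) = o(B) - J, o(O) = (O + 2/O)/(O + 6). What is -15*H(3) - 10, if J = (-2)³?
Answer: -1225/9 ≈ -136.11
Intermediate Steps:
J = -8
o(O) = (O + 2/O)/(6 + O)
H(B) = 8 + (2 + B²)/(B*(6 + B)) (H(B) = (2 + B²)/(B*(6 + B)) - 1*(-8) = (2 + B²)/(B*(6 + B)) + 8 = 8 + (2 + B²)/(B*(6 + B)))
-15*H(3) - 10 = -15*(2 + 9*3² + 48*3)/(3*(6 + 3)) - 10 = -5*(2 + 9*9 + 144)/9 - 10 = -5*(2 + 81 + 144)/9 - 10 = -5*227/9 - 10 = -15*227/27 - 10 = -1135/9 - 10 = -1225/9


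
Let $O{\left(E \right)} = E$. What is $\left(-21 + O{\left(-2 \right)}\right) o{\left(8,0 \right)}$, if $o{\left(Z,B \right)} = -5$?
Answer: $115$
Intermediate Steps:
$\left(-21 + O{\left(-2 \right)}\right) o{\left(8,0 \right)} = \left(-21 - 2\right) \left(-5\right) = \left(-23\right) \left(-5\right) = 115$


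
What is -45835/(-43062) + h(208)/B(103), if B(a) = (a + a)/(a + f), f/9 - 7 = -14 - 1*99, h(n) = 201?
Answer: -1839089038/2217693 ≈ -829.28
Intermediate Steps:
f = -954 (f = 63 + 9*(-14 - 1*99) = 63 + 9*(-14 - 99) = 63 + 9*(-113) = 63 - 1017 = -954)
B(a) = 2*a/(-954 + a) (B(a) = (a + a)/(a - 954) = (2*a)/(-954 + a) = 2*a/(-954 + a))
-45835/(-43062) + h(208)/B(103) = -45835/(-43062) + 201/((2*103/(-954 + 103))) = -45835*(-1/43062) + 201/((2*103/(-851))) = 45835/43062 + 201/((2*103*(-1/851))) = 45835/43062 + 201/(-206/851) = 45835/43062 + 201*(-851/206) = 45835/43062 - 171051/206 = -1839089038/2217693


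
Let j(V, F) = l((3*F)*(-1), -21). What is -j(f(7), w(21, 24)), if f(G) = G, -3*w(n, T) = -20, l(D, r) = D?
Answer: 20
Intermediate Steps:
w(n, T) = 20/3 (w(n, T) = -⅓*(-20) = 20/3)
j(V, F) = -3*F (j(V, F) = (3*F)*(-1) = -3*F)
-j(f(7), w(21, 24)) = -(-3)*20/3 = -1*(-20) = 20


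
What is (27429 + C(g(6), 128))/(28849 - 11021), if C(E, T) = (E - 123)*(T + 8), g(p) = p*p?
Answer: 15597/17828 ≈ 0.87486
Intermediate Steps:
g(p) = p²
C(E, T) = (-123 + E)*(8 + T)
(27429 + C(g(6), 128))/(28849 - 11021) = (27429 + (-984 - 123*128 + 8*6² + 6²*128))/(28849 - 11021) = (27429 + (-984 - 15744 + 8*36 + 36*128))/17828 = (27429 + (-984 - 15744 + 288 + 4608))*(1/17828) = (27429 - 11832)*(1/17828) = 15597*(1/17828) = 15597/17828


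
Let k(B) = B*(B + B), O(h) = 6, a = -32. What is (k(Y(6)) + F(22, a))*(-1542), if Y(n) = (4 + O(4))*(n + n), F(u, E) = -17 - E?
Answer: -44432730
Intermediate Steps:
Y(n) = 20*n (Y(n) = (4 + 6)*(n + n) = 10*(2*n) = 20*n)
k(B) = 2*B² (k(B) = B*(2*B) = 2*B²)
(k(Y(6)) + F(22, a))*(-1542) = (2*(20*6)² + (-17 - 1*(-32)))*(-1542) = (2*120² + (-17 + 32))*(-1542) = (2*14400 + 15)*(-1542) = (28800 + 15)*(-1542) = 28815*(-1542) = -44432730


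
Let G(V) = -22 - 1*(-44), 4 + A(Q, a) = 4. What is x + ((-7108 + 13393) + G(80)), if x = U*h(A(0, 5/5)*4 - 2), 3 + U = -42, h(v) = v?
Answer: 6397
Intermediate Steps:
A(Q, a) = 0 (A(Q, a) = -4 + 4 = 0)
G(V) = 22 (G(V) = -22 + 44 = 22)
U = -45 (U = -3 - 42 = -45)
x = 90 (x = -45*(0*4 - 2) = -45*(0 - 2) = -45*(-2) = 90)
x + ((-7108 + 13393) + G(80)) = 90 + ((-7108 + 13393) + 22) = 90 + (6285 + 22) = 90 + 6307 = 6397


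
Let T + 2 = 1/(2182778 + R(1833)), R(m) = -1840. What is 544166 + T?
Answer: 1186787945833/2180938 ≈ 5.4416e+5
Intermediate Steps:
T = -4361875/2180938 (T = -2 + 1/(2182778 - 1840) = -2 + 1/2180938 = -4361875/2180938 ≈ -2.0000)
544166 + T = 544166 - 4361875/2180938 = 1186787945833/2180938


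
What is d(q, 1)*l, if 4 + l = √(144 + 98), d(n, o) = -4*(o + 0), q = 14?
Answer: 16 - 44*√2 ≈ -46.225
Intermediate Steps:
d(n, o) = -4*o
l = -4 + 11*√2 (l = -4 + √(144 + 98) = -4 + √242 = -4 + 11*√2 ≈ 11.556)
d(q, 1)*l = (-4*1)*(-4 + 11*√2) = -4*(-4 + 11*√2) = 16 - 44*√2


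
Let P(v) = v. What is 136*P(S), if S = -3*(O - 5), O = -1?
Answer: 2448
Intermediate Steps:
S = 18 (S = -3*(-1 - 5) = -3*(-6) = 18)
136*P(S) = 136*18 = 2448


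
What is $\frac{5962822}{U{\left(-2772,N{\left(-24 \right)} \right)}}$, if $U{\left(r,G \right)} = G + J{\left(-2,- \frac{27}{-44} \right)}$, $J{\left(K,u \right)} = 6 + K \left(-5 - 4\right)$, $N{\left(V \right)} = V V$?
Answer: $\frac{2981411}{300} \approx 9938.0$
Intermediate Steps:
$N{\left(V \right)} = V^{2}$
$J{\left(K,u \right)} = 6 - 9 K$ ($J{\left(K,u \right)} = 6 + K \left(-9\right) = 6 - 9 K$)
$U{\left(r,G \right)} = 24 + G$ ($U{\left(r,G \right)} = G + \left(6 - -18\right) = G + \left(6 + 18\right) = G + 24 = 24 + G$)
$\frac{5962822}{U{\left(-2772,N{\left(-24 \right)} \right)}} = \frac{5962822}{24 + \left(-24\right)^{2}} = \frac{5962822}{24 + 576} = \frac{5962822}{600} = 5962822 \cdot \frac{1}{600} = \frac{2981411}{300}$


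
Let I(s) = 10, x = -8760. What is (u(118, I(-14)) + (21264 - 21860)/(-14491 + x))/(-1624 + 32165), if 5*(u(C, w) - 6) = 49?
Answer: 1839809/3550543955 ≈ 0.00051818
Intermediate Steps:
u(C, w) = 79/5 (u(C, w) = 6 + (⅕)*49 = 6 + 49/5 = 79/5)
(u(118, I(-14)) + (21264 - 21860)/(-14491 + x))/(-1624 + 32165) = (79/5 + (21264 - 21860)/(-14491 - 8760))/(-1624 + 32165) = (79/5 - 596/(-23251))/30541 = (79/5 - 596*(-1/23251))*(1/30541) = (79/5 + 596/23251)*(1/30541) = (1839809/116255)*(1/30541) = 1839809/3550543955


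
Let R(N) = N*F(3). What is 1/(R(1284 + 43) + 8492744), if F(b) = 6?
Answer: 1/8500706 ≈ 1.1764e-7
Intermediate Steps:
R(N) = 6*N (R(N) = N*6 = 6*N)
1/(R(1284 + 43) + 8492744) = 1/(6*(1284 + 43) + 8492744) = 1/(6*1327 + 8492744) = 1/(7962 + 8492744) = 1/8500706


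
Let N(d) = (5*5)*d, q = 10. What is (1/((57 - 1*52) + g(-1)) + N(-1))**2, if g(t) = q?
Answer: 139876/225 ≈ 621.67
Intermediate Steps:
g(t) = 10
N(d) = 25*d
(1/((57 - 1*52) + g(-1)) + N(-1))**2 = (1/((57 - 1*52) + 10) + 25*(-1))**2 = (1/((57 - 52) + 10) - 25)**2 = (1/(5 + 10) - 25)**2 = (1/15 - 25)**2 = (-374/15)**2 = 139876/225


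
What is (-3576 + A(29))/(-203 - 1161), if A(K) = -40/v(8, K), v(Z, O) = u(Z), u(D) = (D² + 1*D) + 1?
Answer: 65272/24893 ≈ 2.6221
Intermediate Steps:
u(D) = 1 + D + D² (u(D) = (D² + D) + 1 = (D + D²) + 1 = 1 + D + D²)
v(Z, O) = 1 + Z + Z²
A(K) = -40/73 (A(K) = -40/(1 + 8 + 8²) = -40/(1 + 8 + 64) = -40/73)
(-3576 + A(29))/(-203 - 1161) = (-3576 - 40/73)/(-203 - 1161) = -261088/73/(-1364) = -261088/73*(-1/1364) = 65272/24893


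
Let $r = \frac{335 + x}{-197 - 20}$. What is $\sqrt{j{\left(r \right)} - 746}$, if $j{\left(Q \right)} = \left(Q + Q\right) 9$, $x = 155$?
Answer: $\frac{i \sqrt{755966}}{31} \approx 28.047 i$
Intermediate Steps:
$r = - \frac{70}{31}$ ($r = \frac{335 + 155}{-197 - 20} = \frac{490}{-217} = 490 \left(- \frac{1}{217}\right) = - \frac{70}{31} \approx -2.2581$)
$j{\left(Q \right)} = 18 Q$ ($j{\left(Q \right)} = 2 Q 9 = 18 Q$)
$\sqrt{j{\left(r \right)} - 746} = \sqrt{18 \left(- \frac{70}{31}\right) - 746} = \sqrt{- \frac{1260}{31} - 746} = \sqrt{- \frac{24386}{31}} = \frac{i \sqrt{755966}}{31}$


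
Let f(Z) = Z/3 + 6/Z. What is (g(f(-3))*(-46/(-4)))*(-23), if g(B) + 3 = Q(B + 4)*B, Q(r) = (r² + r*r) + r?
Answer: 3174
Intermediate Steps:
Q(r) = r + 2*r² (Q(r) = (r² + r²) + r = 2*r² + r = r + 2*r²)
f(Z) = 6/Z + Z/3 (f(Z) = Z*(⅓) + 6/Z = Z/3 + 6/Z = 6/Z + Z/3)
g(B) = -3 + B*(4 + B)*(9 + 2*B) (g(B) = -3 + ((B + 4)*(1 + 2*(B + 4)))*B = -3 + ((4 + B)*(1 + 2*(4 + B)))*B = -3 + ((4 + B)*(1 + (8 + 2*B)))*B = -3 + ((4 + B)*(9 + 2*B))*B = -3 + B*(4 + B)*(9 + 2*B))
(g(f(-3))*(-46/(-4)))*(-23) = ((-3 + (6/(-3) + (⅓)*(-3))*(4 + (6/(-3) + (⅓)*(-3)))*(9 + 2*(6/(-3) + (⅓)*(-3))))*(-46/(-4)))*(-23) = ((-3 + (6*(-⅓) - 1)*(4 + (6*(-⅓) - 1))*(9 + 2*(6*(-⅓) - 1)))*(-46*(-¼)))*(-23) = ((-3 + (-2 - 1)*(4 + (-2 - 1))*(9 + 2*(-2 - 1)))*(23/2))*(-23) = ((-3 - 3*(4 - 3)*(9 + 2*(-3)))*(23/2))*(-23) = ((-3 - 3*1*(9 - 6))*(23/2))*(-23) = ((-3 - 3*1*3)*(23/2))*(-23) = ((-3 - 9)*(23/2))*(-23) = -12*23/2*(-23) = -138*(-23) = 3174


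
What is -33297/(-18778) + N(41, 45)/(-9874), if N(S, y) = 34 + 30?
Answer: 163786393/92706986 ≈ 1.7667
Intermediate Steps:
N(S, y) = 64
-33297/(-18778) + N(41, 45)/(-9874) = -33297/(-18778) + 64/(-9874) = -33297*(-1/18778) + 64*(-1/9874) = 33297/18778 - 32/4937 = 163786393/92706986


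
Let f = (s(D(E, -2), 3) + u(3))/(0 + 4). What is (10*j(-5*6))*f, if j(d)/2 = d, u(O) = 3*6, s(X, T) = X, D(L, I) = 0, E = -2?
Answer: -2700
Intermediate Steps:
u(O) = 18
j(d) = 2*d
f = 9/2 (f = (0 + 18)/(0 + 4) = 18/4 = 18*(1/4) = 9/2 ≈ 4.5000)
(10*j(-5*6))*f = (10*(2*(-5*6)))*(9/2) = (10*(2*(-30)))*(9/2) = (10*(-60))*(9/2) = -600*9/2 = -2700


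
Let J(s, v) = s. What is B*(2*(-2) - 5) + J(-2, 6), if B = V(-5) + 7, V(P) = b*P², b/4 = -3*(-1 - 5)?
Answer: -16265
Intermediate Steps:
b = 72 (b = 4*(-3*(-1 - 5)) = 4*(-3*(-6)) = 4*18 = 72)
V(P) = 72*P²
B = 1807 (B = 72*(-5)² + 7 = 72*25 + 7 = 1800 + 7 = 1807)
B*(2*(-2) - 5) + J(-2, 6) = 1807*(2*(-2) - 5) - 2 = 1807*(-4 - 5) - 2 = 1807*(-9) - 2 = -16263 - 2 = -16265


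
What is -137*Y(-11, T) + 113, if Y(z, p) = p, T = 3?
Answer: -298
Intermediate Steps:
-137*Y(-11, T) + 113 = -137*3 + 113 = -411 + 113 = -298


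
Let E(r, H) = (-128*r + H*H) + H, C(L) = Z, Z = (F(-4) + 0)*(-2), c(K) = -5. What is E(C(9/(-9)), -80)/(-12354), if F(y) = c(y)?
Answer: -840/2059 ≈ -0.40797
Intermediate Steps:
F(y) = -5
Z = 10 (Z = (-5 + 0)*(-2) = -5*(-2) = 10)
C(L) = 10
E(r, H) = H + H² - 128*r (E(r, H) = (-128*r + H²) + H = (H² - 128*r) + H = H + H² - 128*r)
E(C(9/(-9)), -80)/(-12354) = (-80 + (-80)² - 128*10)/(-12354) = (-80 + 6400 - 1280)*(-1/12354) = 5040*(-1/12354) = -840/2059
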